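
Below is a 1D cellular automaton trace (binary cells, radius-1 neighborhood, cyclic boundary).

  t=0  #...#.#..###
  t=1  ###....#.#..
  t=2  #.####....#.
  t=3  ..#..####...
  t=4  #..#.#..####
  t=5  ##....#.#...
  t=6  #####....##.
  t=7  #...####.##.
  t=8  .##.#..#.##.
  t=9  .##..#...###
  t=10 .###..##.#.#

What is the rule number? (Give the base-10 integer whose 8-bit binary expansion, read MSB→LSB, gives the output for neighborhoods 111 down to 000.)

89

  nb ###: next=.  (t=0,i=10, bit7=0)
  nb ##.: next=#  (t=0,i=0, bit6=1)
  nb #.#: next=.  (t=0,i=5, bit5=0)
  nb #..: next=#  (t=0,i=1, bit4=1)
  nb .##: next=#  (t=0,i=9, bit3=1)
  nb .#.: next=.  (t=0,i=4, bit2=0)
  nb ..#: next=.  (t=0,i=3, bit1=0)
  nb ...: next=#  (t=0,i=2, bit0=1)
  bits 01011001 = 89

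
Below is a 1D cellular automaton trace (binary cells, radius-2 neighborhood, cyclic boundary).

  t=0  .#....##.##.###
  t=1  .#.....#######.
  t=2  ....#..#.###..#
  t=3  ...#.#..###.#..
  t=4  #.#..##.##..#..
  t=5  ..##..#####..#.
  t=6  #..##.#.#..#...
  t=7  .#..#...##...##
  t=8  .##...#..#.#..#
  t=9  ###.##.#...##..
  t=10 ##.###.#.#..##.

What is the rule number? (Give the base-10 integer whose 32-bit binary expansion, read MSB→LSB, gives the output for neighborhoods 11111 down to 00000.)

2329049733

  ##### -> #   bit 31 = 1  t=1,i=9
  ####. -> .   bit 30 = 0  t=1,i=12
  ###.# -> .   bit 29 = 0  t=0,i=14
  ###.. -> .   bit 28 = 0  t=1,i=13
  ##.## -> #   bit 27 = 1  t=0,i=8
  ##.#. -> .   bit 26 = 0  t=0,i=0
  ##..# -> #   bit 25 = 1  t=1,i=14
  ##... -> .   bit 24 = 0  t=7,i=10
  #.### -> #   bit 23 = 1  t=0,i=12
  #.##. -> #   bit 22 = 1  t=0,i=9
  #.#.# -> .   bit 21 = 0  t=6,i=6
  #.#.. -> #   bit 20 = 1  t=0,i=1
  #..## -> .   bit 19 = 0  t=3,i=7
  #..#. -> .   bit 18 = 0  t=1,i=0
  #...# -> #   bit 17 = 1  t=5,i=0
  #.... -> .   bit 16 = 0  t=0,i=3
  .#### -> .   bit 15 = 0  t=1,i=8
  .###. -> #   bit 14 = 1  t=0,i=13
  .##.# -> #   bit 13 = 1  t=0,i=7
  .##.. -> #   bit 12 = 1  t=4,i=9
  .#.## -> #   bit 11 = 1  t=2,i=8
  .#.#. -> .   bit 10 = 0  t=3,i=4
  .#..# -> #   bit 9 = 1  t=2,i=5
  .#... -> .   bit 8 = 0  t=0,i=2
  ..### -> #   bit 7 = 1  t=1,i=7
  ..##. -> .   bit 6 = 0  t=0,i=6
  ..#.# -> .   bit 5 = 0  t=2,i=7
  ..#.. -> .   bit 4 = 0  t=1,i=1
  ...## -> .   bit 3 = 0  t=0,i=5
  ...#. -> #   bit 2 = 1  t=2,i=3
  ....# -> .   bit 1 = 0  t=0,i=4
  ..... -> #   bit 0 = 1  t=1,i=4
  bits 10001010110100100111101010000101 = 2329049733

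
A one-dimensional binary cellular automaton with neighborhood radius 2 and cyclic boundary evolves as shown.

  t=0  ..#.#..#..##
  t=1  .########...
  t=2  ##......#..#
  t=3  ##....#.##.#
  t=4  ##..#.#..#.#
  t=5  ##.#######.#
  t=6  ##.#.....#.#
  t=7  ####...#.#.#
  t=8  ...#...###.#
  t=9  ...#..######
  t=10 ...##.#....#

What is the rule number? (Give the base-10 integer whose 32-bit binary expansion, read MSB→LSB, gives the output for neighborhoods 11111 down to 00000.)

884238010

  #####|.  b31=0 t=1,i=3
  ####.|.  b30=0 t=1,i=7
  ###.#|#  b29=1 t=5,i=1
  ###..|#  b28=1 t=1,i=8
  ##.##|.  b27=0 t=3,i=10
  ##.#.|#  b26=1 t=6,i=2
  ##..#|.  b25=0 t=0,i=0
  ##...|.  b24=0 t=1,i=9
  #.###|#  b23=1 t=3,i=11
  #.##.|.  b22=0 t=3,i=8
  #.#.#|#  b21=1 t=7,i=9
  #.#..|#  b20=1 t=0,i=4
  #..##|.  b19=0 t=0,i=9
  #..#.|#  b18=1 t=0,i=1
  #...#|.  b17=0 t=7,i=5
  #....|.  b16=0 t=1,i=10
  .####|.  b15=0 t=1,i=2
  .###.|#  b14=1 t=2,i=0
  .##.#|#  b13=1 t=3,i=9
  .##..|.  b12=0 t=0,i=11
  .#.##|.  b11=0 t=3,i=7
  .#.#.|#  b10=1 t=0,i=3
  .#..#|#  b9=1 t=0,i=5
  .#...|.  b8=0 t=6,i=4
  ..###|#  b7=1 t=1,i=1
  ..##.|.  b6=0 t=0,i=10
  ..#.#|#  b5=1 t=0,i=2
  ..#..|#  b4=1 t=0,i=7
  ...##|#  b3=1 t=1,i=0
  ...#.|.  b2=0 t=2,i=7
  ....#|#  b1=1 t=1,i=11
  .....|.  b0=0 t=2,i=4
  bits 00110100101101000110011010111010 = 884238010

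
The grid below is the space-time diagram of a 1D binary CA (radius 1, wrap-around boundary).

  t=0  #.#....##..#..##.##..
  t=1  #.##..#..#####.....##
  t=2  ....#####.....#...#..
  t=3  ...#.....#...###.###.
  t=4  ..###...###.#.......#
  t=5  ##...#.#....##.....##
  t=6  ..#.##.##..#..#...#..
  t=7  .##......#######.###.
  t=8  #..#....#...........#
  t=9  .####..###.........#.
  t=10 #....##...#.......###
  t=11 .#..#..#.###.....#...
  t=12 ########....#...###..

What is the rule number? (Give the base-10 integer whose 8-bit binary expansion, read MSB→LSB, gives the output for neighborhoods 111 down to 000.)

22

  ### -> .   bit 7 = 0  t=1,i=10
  ##. -> .   bit 6 = 0  t=0,i=8
  #.# -> .   bit 5 = 0  t=0,i=1
  #.. -> #   bit 4 = 1  t=0,i=3
  .## -> .   bit 3 = 0  t=0,i=7
  .#. -> #   bit 2 = 1  t=0,i=0
  ..# -> #   bit 1 = 1  t=0,i=6
  ... -> .   bit 0 = 0  t=0,i=4
  bits 00010110 = 22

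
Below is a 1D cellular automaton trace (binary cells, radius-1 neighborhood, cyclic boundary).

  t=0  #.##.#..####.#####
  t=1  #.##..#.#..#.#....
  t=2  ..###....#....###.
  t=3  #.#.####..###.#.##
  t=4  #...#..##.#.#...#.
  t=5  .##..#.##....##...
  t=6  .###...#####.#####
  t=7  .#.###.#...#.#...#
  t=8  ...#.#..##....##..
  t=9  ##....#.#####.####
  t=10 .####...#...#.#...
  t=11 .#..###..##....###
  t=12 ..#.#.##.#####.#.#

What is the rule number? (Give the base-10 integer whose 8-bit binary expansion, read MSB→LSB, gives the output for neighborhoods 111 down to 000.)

  ###|.  b7=0 t=0,i=9
  ##.|#  b6=1 t=0,i=0
  #.#|.  b5=0 t=0,i=1
  #..|#  b4=1 t=0,i=6
  .##|#  b3=1 t=0,i=2
  .#.|.  b2=0 t=0,i=5
  ..#|.  b1=0 t=0,i=7
  ...|#  b0=1 t=1,i=15
  bits 01011001 = 89

89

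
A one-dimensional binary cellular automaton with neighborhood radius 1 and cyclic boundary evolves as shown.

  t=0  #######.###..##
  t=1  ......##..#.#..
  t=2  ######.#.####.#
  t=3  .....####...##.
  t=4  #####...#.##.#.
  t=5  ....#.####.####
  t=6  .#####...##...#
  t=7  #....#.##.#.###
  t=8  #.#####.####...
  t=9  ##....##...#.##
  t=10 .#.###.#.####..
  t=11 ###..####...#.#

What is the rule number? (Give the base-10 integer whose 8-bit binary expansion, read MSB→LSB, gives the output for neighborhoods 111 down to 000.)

103

  nb ###: next=.  (t=0,i=0, bit7=0)
  nb ##.: next=#  (t=0,i=6, bit6=1)
  nb #.#: next=#  (t=0,i=7, bit5=1)
  nb #..: next=.  (t=0,i=11, bit4=0)
  nb .##: next=.  (t=0,i=8, bit3=0)
  nb .#.: next=#  (t=1,i=10, bit2=1)
  nb ..#: next=#  (t=0,i=12, bit1=1)
  nb ...: next=#  (t=1,i=0, bit0=1)
  bits 01100111 = 103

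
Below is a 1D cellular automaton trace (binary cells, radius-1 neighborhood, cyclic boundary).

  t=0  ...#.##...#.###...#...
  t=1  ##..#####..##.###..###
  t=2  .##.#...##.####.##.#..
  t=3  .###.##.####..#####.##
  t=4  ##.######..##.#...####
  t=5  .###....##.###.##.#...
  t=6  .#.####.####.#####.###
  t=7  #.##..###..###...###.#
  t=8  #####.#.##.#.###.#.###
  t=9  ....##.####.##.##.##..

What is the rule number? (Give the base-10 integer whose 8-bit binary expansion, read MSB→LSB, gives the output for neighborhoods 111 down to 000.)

  ### -> .   bit 7 = 0  t=0,i=13
  ##. -> #   bit 6 = 1  t=0,i=6
  #.# -> #   bit 5 = 1  t=0,i=4
  #.. -> #   bit 4 = 1  t=0,i=7
  .## -> #   bit 3 = 1  t=0,i=5
  .#. -> .   bit 2 = 0  t=0,i=3
  ..# -> .   bit 1 = 0  t=0,i=2
  ... -> #   bit 0 = 1  t=0,i=0
  bits 01111001 = 121

121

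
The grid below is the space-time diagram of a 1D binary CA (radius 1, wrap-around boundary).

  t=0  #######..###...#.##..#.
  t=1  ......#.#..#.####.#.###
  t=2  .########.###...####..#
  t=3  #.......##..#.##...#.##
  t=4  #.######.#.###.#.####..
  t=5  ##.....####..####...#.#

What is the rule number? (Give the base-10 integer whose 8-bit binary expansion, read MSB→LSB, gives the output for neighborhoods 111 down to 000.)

103

  ### -> .   bit 7 = 0  t=0,i=1
  ##. -> #   bit 6 = 1  t=0,i=6
  #.# -> #   bit 5 = 1  t=0,i=16
  #.. -> .   bit 4 = 0  t=0,i=7
  .## -> .   bit 3 = 0  t=0,i=0
  .#. -> #   bit 2 = 1  t=0,i=15
  ..# -> #   bit 1 = 1  t=0,i=8
  ... -> #   bit 0 = 1  t=0,i=13
  bits 01100111 = 103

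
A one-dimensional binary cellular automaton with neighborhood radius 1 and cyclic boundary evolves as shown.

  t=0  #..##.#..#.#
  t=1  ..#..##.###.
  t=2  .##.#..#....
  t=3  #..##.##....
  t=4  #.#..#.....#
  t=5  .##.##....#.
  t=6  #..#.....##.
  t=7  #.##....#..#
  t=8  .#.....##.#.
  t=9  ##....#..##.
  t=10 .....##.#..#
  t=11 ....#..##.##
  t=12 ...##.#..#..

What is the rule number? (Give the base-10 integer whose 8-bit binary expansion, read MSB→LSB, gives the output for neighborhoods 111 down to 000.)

  ###|.  b7=0 t=1,i=9
  ##.|.  b6=0 t=0,i=0
  #.#|#  b5=1 t=0,i=5
  #..|.  b4=0 t=0,i=1
  .##|.  b3=0 t=0,i=3
  .#.|#  b2=1 t=0,i=6
  ..#|#  b1=1 t=0,i=2
  ...|.  b0=0 t=1,i=0
  bits 00100110 = 38

38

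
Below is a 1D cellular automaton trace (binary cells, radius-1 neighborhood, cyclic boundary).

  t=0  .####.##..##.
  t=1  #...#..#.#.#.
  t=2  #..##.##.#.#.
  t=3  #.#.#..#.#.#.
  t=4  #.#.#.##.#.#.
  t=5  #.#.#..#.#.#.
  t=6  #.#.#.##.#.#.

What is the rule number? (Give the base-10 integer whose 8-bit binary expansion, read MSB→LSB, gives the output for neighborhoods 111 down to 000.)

  nb ###: next=.  (t=0,i=2, bit7=0)
  nb ##.: next=#  (t=0,i=4, bit6=1)
  nb #.#: next=.  (t=0,i=5, bit5=0)
  nb #..: next=.  (t=0,i=8, bit4=0)
  nb .##: next=.  (t=0,i=1, bit3=0)
  nb .#.: next=#  (t=1,i=0, bit2=1)
  nb ..#: next=#  (t=0,i=0, bit1=1)
  nb ...: next=.  (t=1,i=2, bit0=0)
  bits 01000110 = 70

70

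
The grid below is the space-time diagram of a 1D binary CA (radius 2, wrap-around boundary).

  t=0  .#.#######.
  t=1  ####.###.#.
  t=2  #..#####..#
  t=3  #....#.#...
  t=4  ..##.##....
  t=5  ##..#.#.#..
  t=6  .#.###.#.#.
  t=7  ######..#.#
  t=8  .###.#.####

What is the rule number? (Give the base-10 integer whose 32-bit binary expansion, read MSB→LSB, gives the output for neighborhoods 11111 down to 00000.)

  [31] ##### => #  t=0,i=5
  [30] ####. => .  t=0,i=8
  [29] ###.# => #  t=1,i=3
  [28] ###.. => #  t=0,i=9
  [27] ##.## => #  t=1,i=4
  [26] ##.#. => .  t=1,i=8
  [25] ##..# => .  t=0,i=10
  [24] ##... => .  t=4,i=7
  [23] #.### => #  t=0,i=3
  [22] #.##. => .  t=4,i=5
  [21] #.#.# => .  t=1,i=9
  [20] #.#.. => .  t=3,i=7
  [19] #..## => .  t=2,i=2
  [18] #..#. => #  t=0,i=0
  [17] #...# => .  t=3,i=9
  [16] #.... => #  t=3,i=2
  [15] .#### => .  t=0,i=4
  [14] .###. => #  t=1,i=6
  [13] .##.# => .  t=4,i=3
  [12] .##.. => #  t=2,i=0
  [11] .#.## => #  t=0,i=2
  [10] .#.#. => #  t=3,i=6
  [9] .#..# => #  t=5,i=9
  [8] .#... => .  t=3,i=1
  [7] ..### => .  t=2,i=3
  [6] ..##. => .  t=2,i=10
  [5] ..#.# => #  t=0,i=1
  [4] ..#.. => .  t=3,i=0
  [3] ...## => #  t=4,i=1
  [2] ...#. => .  t=3,i=4
  [1] ....# => #  t=3,i=3
  [0] ..... => .  t=4,i=9
  bits 10111000100001010101111000101010 = 3095748138

3095748138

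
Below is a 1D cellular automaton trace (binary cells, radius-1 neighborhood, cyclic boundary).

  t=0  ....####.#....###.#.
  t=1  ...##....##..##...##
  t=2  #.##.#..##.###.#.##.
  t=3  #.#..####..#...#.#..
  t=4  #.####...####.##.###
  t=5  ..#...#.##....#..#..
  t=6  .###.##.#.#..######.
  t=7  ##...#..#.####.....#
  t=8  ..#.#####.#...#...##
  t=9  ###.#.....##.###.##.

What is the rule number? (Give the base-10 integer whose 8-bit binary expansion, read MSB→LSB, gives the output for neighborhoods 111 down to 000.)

30

  [7] ### => .  t=0,i=5
  [6] ##. => .  t=0,i=7
  [5] #.# => .  t=0,i=8
  [4] #.. => #  t=0,i=10
  [3] .## => #  t=0,i=4
  [2] .#. => #  t=0,i=9
  [1] ..# => #  t=0,i=3
  [0] ... => .  t=0,i=0
  bits 00011110 = 30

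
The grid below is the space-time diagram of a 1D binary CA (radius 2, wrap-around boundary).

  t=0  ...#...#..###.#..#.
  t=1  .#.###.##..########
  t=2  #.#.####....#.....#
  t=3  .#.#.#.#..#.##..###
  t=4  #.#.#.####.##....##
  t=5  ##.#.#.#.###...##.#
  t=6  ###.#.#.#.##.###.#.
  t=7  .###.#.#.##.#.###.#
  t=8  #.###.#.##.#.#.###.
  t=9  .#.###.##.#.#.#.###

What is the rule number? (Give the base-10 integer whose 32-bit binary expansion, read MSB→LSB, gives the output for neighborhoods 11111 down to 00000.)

1012322138

  ##### -> .   bit 31 = 0  t=1,i=13
  ####. -> .   bit 30 = 0  t=1,i=17
  ###.# -> #   bit 29 = 1  t=0,i=12
  ###.. -> #   bit 28 = 1  t=2,i=7
  ##.## -> #   bit 27 = 1  t=1,i=6
  ##.#. -> #   bit 26 = 1  t=0,i=13
  ##..# -> .   bit 25 = 0  t=1,i=9
  ##... -> .   bit 24 = 0  t=2,i=8
  #.### -> .   bit 23 = 0  t=1,i=3
  #.##. -> #   bit 22 = 1  t=1,i=7
  #.#.# -> .   bit 21 = 0  t=1,i=1
  #.#.. -> #   bit 20 = 1  t=0,i=14
  #..## -> .   bit 19 = 0  t=0,i=9
  #..#. -> #   bit 18 = 1  t=0,i=16
  #...# -> #   bit 17 = 1  t=0,i=5
  #.... -> .   bit 16 = 0  t=0,i=0
  .#### -> #   bit 15 = 1  t=1,i=12
  .###. -> #   bit 14 = 1  t=0,i=11
  .##.# -> .   bit 13 = 0  t=2,i=0
  .##.. -> .   bit 12 = 0  t=1,i=8
  .#.## -> #   bit 11 = 1  t=1,i=2
  .#.#. -> #   bit 10 = 1  t=3,i=2
  .#..# -> #   bit 9 = 1  t=0,i=8
  .#... -> #   bit 8 = 1  t=0,i=4
  ..### -> .   bit 7 = 0  t=0,i=10
  ..##. -> #   bit 6 = 1  t=2,i=18
  ..#.# -> .   bit 5 = 0  t=3,i=10
  ..#.. -> #   bit 4 = 1  t=0,i=3
  ...## -> #   bit 3 = 1  t=2,i=17
  ...#. -> .   bit 2 = 0  t=0,i=2
  ....# -> #   bit 1 = 1  t=0,i=1
  ..... -> .   bit 0 = 0  t=2,i=15
  bits 00111100010101101100111101011010 = 1012322138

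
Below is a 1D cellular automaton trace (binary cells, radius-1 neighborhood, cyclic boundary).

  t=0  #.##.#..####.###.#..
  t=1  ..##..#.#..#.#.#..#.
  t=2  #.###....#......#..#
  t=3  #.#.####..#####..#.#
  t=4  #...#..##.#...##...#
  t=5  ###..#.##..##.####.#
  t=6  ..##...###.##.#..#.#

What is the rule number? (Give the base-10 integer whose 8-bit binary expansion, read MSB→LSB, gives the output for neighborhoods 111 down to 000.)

89

  ###|.  b7=0 t=0,i=9
  ##.|#  b6=1 t=0,i=3
  #.#|.  b5=0 t=0,i=1
  #..|#  b4=1 t=0,i=6
  .##|#  b3=1 t=0,i=2
  .#.|.  b2=0 t=0,i=0
  ..#|.  b1=0 t=0,i=7
  ...|#  b0=1 t=1,i=0
  bits 01011001 = 89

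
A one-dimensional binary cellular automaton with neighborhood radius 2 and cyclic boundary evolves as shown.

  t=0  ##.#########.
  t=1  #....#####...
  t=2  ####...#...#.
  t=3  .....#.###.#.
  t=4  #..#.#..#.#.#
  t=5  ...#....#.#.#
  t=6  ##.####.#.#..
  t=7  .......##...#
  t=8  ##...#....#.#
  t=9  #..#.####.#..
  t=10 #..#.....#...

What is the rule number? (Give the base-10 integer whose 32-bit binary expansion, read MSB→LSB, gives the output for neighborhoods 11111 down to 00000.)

2221621554

  nb #####: next=#  (t=0,i=5, bit31=1)
  nb ####.: next=.  (t=0,i=10, bit30=0)
  nb ###.#: next=.  (t=0,i=11, bit29=0)
  nb ###..: next=.  (t=1,i=9, bit28=0)
  nb ##.##: next=.  (t=0,i=2, bit27=0)
  nb ##.#.: next=#  (t=3,i=10, bit26=1)
  nb ##..#: next=.  (t=4,i=1, bit25=0)
  nb ##...: next=.  (t=1,i=10, bit24=0)
  nb #.###: next=.  (t=0,i=3, bit23=0)
  nb #.##.: next=#  (t=0,i=0, bit22=1)
  nb #.#.#: next=#  (t=4,i=10, bit21=1)
  nb #.#..: next=.  (t=3,i=11, bit20=0)
  nb #..##: next=#  (t=6,i=12, bit19=1)
  nb #..#.: next=.  (t=4,i=2, bit18=0)
  nb #...#: next=#  (t=1,i=11, bit17=1)
  nb #....: next=#  (t=1,i=2, bit16=1)
  nb .####: next=.  (t=0,i=4, bit15=0)
  nb .###.: next=#  (t=3,i=8, bit14=1)
  nb .##.#: next=.  (t=0,i=1, bit13=0)
  nb .##..: next=.  (t=4,i=0, bit12=0)
  nb .#.##: next=.  (t=2,i=12, bit11=0)
  nb .#.#.: next=.  (t=4,i=4, bit10=0)
  nb .#..#: next=.  (t=4,i=6, bit9=0)
  nb .#...: next=#  (t=1,i=1, bit8=1)
  nb ..###: next=.  (t=1,i=5, bit7=0)
  nb ..##.: next=.  (t=6,i=0, bit6=0)
  nb ..#.#: next=#  (t=2,i=11, bit5=1)
  nb ..#..: next=#  (t=1,i=0, bit4=1)
  nb ...##: next=.  (t=1,i=4, bit3=0)
  nb ...#.: next=.  (t=1,i=12, bit2=0)
  nb ....#: next=#  (t=1,i=3, bit1=1)
  nb .....: next=.  (t=3,i=1, bit0=0)
  bits 10000100011010110100000100110010 = 2221621554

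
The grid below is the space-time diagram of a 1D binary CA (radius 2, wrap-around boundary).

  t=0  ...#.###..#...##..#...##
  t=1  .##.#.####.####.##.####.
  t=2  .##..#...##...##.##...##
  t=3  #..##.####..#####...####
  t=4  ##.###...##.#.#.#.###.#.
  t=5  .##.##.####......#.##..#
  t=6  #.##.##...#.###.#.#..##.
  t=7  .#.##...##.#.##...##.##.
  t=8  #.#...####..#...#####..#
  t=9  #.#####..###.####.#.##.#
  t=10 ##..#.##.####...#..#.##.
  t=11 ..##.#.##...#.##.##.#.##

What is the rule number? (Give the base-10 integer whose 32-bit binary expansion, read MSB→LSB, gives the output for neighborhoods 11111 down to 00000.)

3122097101

  [31] ##### => #  t=3,i=14
  [30] ####. => .  t=1,i=8
  [29] ###.# => #  t=1,i=9
  [28] ###.. => #  t=0,i=7
  [27] ##.## => #  t=1,i=10
  [26] ##.#. => .  t=1,i=3
  [25] ##..# => #  t=0,i=8
  [24] ##... => .  t=0,i=0
  [23] #.### => .  t=0,i=5
  [22] #.##. => .  t=1,i=16
  [21] #.#.# => .  t=1,i=4
  [20] #.#.. => #  t=6,i=18
  [19] #..## => .  t=1,i=0
  [18] #..#. => #  t=0,i=9
  [17] #...# => #  t=0,i=1
  [16] #.... => #  t=5,i=12
  [15] .#### => .  t=1,i=7
  [14] .###. => #  t=0,i=6
  [13] .##.# => #  t=1,i=2
  [12] .##.. => .  t=0,i=15
  [11] .#.## => #  t=0,i=4
  [10] .#.#. => .  t=4,i=13
  [9] .#..# => #  t=6,i=19
  [8] .#... => #  t=0,i=11
  [7] ..### => #  t=3,i=12
  [6] ..##. => #  t=0,i=14
  [5] ..#.# => .  t=0,i=3
  [4] ..#.. => .  t=0,i=10
  [3] ...## => #  t=0,i=13
  [2] ...#. => #  t=0,i=2
  [1] ....# => .  t=5,i=15
  [0] ..... => #  t=5,i=13
  bits 10111010000101110110101111001101 = 3122097101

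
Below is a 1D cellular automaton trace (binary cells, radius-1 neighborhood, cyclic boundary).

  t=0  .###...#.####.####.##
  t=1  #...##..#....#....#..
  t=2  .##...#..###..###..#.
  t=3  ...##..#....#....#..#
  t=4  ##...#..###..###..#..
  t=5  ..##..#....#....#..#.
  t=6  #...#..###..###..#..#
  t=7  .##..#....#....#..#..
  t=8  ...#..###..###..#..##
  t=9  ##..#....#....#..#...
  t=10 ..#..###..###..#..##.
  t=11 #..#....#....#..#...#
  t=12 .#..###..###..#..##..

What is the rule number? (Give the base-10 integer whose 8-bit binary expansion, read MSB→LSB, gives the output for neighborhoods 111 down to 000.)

  nb ###: next=.  (t=0,i=2, bit7=0)
  nb ##.: next=.  (t=0,i=3, bit6=0)
  nb #.#: next=#  (t=0,i=0, bit5=1)
  nb #..: next=#  (t=0,i=4, bit4=1)
  nb .##: next=.  (t=0,i=1, bit3=0)
  nb .#.: next=.  (t=0,i=7, bit2=0)
  nb ..#: next=.  (t=0,i=6, bit1=0)
  nb ...: next=#  (t=0,i=5, bit0=1)
  bits 00110001 = 49

49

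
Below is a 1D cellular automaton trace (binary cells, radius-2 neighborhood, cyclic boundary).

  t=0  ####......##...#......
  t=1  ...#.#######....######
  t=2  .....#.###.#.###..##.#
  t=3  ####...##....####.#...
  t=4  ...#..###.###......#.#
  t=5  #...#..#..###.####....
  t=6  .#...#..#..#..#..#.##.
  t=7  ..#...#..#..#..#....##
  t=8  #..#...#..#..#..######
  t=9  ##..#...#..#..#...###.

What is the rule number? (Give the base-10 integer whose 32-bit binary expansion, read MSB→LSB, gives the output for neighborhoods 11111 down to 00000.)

  nb #####: next=#  (t=1,i=7, bit31=1)
  nb ####.: next=.  (t=0,i=2, bit30=0)
  nb ###.#: next=.  (t=2,i=9, bit29=0)
  nb ###..: next=#  (t=0,i=3, bit28=1)
  nb ##.##: next=.  (t=4,i=9, bit27=0)
  nb ##.#.: next=.  (t=2,i=10, bit26=0)
  nb ##..#: next=#  (t=2,i=16, bit25=1)
  nb ##...: next=.  (t=0,i=4, bit24=0)
  nb #.###: next=#  (t=1,i=5, bit23=1)
  nb #.##.: next=.  (t=6,i=19, bit22=0)
  nb #.#.#: next=.  (t=2,i=11, bit21=0)
  nb #.#..: next=.  (t=2,i=21, bit20=0)
  nb #..##: next=.  (t=2,i=17, bit19=0)
  nb #..#.: next=.  (t=5,i=6, bit18=0)
  nb #...#: next=.  (t=0,i=13, bit17=0)
  nb #....: next=#  (t=0,i=5, bit16=1)
  nb .####: next=.  (t=0,i=1, bit15=0)
  nb .###.: next=#  (t=2,i=8, bit14=1)
  nb .##.#: next=.  (t=2,i=19, bit13=0)
  nb .##..: next=#  (t=0,i=11, bit12=1)
  nb .#.##: next=.  (t=1,i=4, bit11=0)
  nb .#.#.: next=.  (t=4,i=20, bit10=0)
  nb .#..#: next=#  (t=4,i=4, bit9=1)
  nb .#...: next=#  (t=0,i=16, bit8=1)
  nb ..###: next=.  (t=0,i=0, bit7=0)
  nb ..##.: next=#  (t=0,i=10, bit6=1)
  nb ..#.#: next=.  (t=1,i=3, bit5=0)
  nb ..#..: next=.  (t=0,i=15, bit4=0)
  nb ...##: next=#  (t=0,i=9, bit3=1)
  nb ...#.: next=.  (t=0,i=14, bit2=0)
  nb ....#: next=#  (t=0,i=8, bit1=1)
  nb .....: next=#  (t=0,i=6, bit0=1)
  bits 10010010100000010101001101001011 = 2457949003

2457949003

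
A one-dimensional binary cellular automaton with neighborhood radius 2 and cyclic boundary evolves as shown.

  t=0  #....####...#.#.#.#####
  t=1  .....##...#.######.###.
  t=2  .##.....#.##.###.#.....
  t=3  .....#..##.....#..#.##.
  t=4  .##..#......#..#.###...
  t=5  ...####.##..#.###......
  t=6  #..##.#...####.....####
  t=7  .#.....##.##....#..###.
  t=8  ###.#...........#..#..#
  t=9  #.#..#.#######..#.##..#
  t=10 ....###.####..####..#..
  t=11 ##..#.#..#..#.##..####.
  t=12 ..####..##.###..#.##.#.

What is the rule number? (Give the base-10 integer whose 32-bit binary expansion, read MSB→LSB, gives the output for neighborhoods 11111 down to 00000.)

  [31] ##### => #  t=0,i=20
  [30] ####. => .  t=0,i=7
  [29] ###.# => #  t=1,i=17
  [28] ###.. => .  t=0,i=0
  [27] ##.## => .  t=1,i=18
  [26] ##.#. => .  t=2,i=16
  [25] ##..# => #  t=4,i=3
  [24] ##... => .  t=0,i=1
  [23] #.### => .  t=0,i=18
  [22] #.##. => .  t=2,i=10
  [21] #.#.# => #  t=0,i=14
  [20] #.#.. => .  t=2,i=17
  [19] #..## => .  t=3,i=7
  [18] #..#. => #  t=3,i=17
  [17] #...# => #  t=0,i=10
  [16] #.... => .  t=0,i=2
  [15] .#### => #  t=0,i=6
  [14] .###. => .  t=1,i=20
  [13] .##.# => .  t=2,i=11
  [12] .##.. => .  t=1,i=6
  [11] .#.## => #  t=0,i=17
  [10] .#.#. => #  t=0,i=13
  [9] .#..# => .  t=3,i=6
  [8] .#... => #  t=2,i=18
  [7] ..### => #  t=0,i=5
  [6] ..##. => .  t=1,i=5
  [5] ..#.# => #  t=0,i=12
  [4] ..#.. => #  t=3,i=5
  [3] ...## => .  t=0,i=4
  [2] ...#. => .  t=0,i=11
  [1] ....# => .  t=0,i=3
  [0] ..... => #  t=1,i=1
  bits 10100010001001101000110110110001 = 2720435633

2720435633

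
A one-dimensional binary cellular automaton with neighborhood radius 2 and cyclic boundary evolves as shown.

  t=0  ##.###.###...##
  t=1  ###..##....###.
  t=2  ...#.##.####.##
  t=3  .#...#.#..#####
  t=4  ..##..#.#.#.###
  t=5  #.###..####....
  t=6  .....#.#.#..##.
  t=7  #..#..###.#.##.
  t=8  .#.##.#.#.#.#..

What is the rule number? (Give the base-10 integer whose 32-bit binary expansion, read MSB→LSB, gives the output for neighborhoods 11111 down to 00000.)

  ##### -> #   bit 31 = 1  t=3,i=12
  ####. -> #   bit 30 = 1  t=0,i=0
  ###.# -> #   bit 29 = 1  t=0,i=1
  ###.. -> .   bit 28 = 0  t=0,i=9
  ##.## -> #   bit 27 = 1  t=0,i=2
  ##.#. -> .   bit 26 = 0  t=3,i=0
  ##..# -> #   bit 25 = 1  t=1,i=3
  ##... -> .   bit 24 = 0  t=0,i=10
  #.### -> .   bit 23 = 0  t=0,i=3
  #.##. -> #   bit 22 = 1  t=2,i=5
  #.#.# -> #   bit 21 = 1  t=4,i=8
  #.#.. -> .   bit 20 = 0  t=3,i=1
  #..## -> .   bit 19 = 0  t=1,i=4
  #..#. -> .   bit 18 = 0  t=4,i=5
  #...# -> #   bit 17 = 1  t=0,i=11
  #.... -> #   bit 16 = 1  t=1,i=8
  .#### -> .   bit 15 = 0  t=0,i=14
  .###. -> .   bit 14 = 0  t=0,i=4
  .##.# -> .   bit 13 = 0  t=2,i=6
  .##.. -> #   bit 12 = 1  t=1,i=6
  .#.## -> .   bit 11 = 0  t=2,i=4
  .#.#. -> #   bit 10 = 1  t=3,i=6
  .#..# -> #   bit 9 = 1  t=3,i=8
  .#... -> #   bit 8 = 1  t=3,i=2
  ..### -> #   bit 7 = 1  t=0,i=13
  ..##. -> #   bit 6 = 1  t=1,i=5
  ..#.# -> .   bit 5 = 0  t=2,i=3
  ..#.. -> #   bit 4 = 1  t=7,i=3
  ...## -> #   bit 3 = 1  t=0,i=12
  ...#. -> .   bit 2 = 0  t=2,i=2
  ....# -> #   bit 1 = 1  t=1,i=9
  ..... -> .   bit 0 = 0  t=6,i=1
  bits 11101010011000110001011111011010 = 3932362714

3932362714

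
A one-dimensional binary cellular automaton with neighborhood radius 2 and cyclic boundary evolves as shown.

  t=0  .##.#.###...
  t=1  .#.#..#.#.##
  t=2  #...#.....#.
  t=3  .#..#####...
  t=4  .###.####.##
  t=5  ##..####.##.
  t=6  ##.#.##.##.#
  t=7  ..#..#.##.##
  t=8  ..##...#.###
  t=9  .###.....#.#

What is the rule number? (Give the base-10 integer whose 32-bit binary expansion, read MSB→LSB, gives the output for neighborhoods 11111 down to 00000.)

  #####|#  b31=1 t=3,i=6
  ####.|#  b30=1 t=3,i=7
  ###.#|.  b29=0 t=4,i=3
  ###..|#  b28=1 t=0,i=8
  ##.##|#  b27=1 t=4,i=0
  ##.#.|#  b26=1 t=0,i=3
  ##..#|.  b25=0 t=5,i=2
  ##...|.  b24=0 t=0,i=9
  #.###|#  b23=1 t=0,i=6
  #.##.|#  b22=1 t=1,i=10
  #.#.#|.  b21=0 t=0,i=4
  #.#..|.  b20=0 t=1,i=3
  #..##|#  b19=1 t=3,i=3
  #..#.|.  b18=0 t=1,i=5
  #...#|.  b17=0 t=2,i=2
  #....|#  b16=1 t=0,i=10
  .####|#  b15=1 t=3,i=5
  .###.|.  b14=0 t=0,i=7
  .##.#|.  b13=0 t=0,i=2
  .##..|#  b12=1 t=5,i=1
  .#.##|.  b11=0 t=0,i=5
  .#.#.|.  b10=0 t=1,i=2
  .#..#|#  b9=1 t=1,i=4
  .#...|#  b8=1 t=2,i=1
  ..###|.  b7=0 t=3,i=4
  ..##.|#  b6=1 t=0,i=1
  ..#.#|.  b5=0 t=1,i=6
  ..#..|#  b4=1 t=2,i=4
  ...##|.  b3=0 t=0,i=0
  ...#.|.  b2=0 t=2,i=3
  ....#|#  b1=1 t=0,i=11
  .....|#  b0=1 t=2,i=7
  bits 11011100110010011001001101010011 = 3704197971

3704197971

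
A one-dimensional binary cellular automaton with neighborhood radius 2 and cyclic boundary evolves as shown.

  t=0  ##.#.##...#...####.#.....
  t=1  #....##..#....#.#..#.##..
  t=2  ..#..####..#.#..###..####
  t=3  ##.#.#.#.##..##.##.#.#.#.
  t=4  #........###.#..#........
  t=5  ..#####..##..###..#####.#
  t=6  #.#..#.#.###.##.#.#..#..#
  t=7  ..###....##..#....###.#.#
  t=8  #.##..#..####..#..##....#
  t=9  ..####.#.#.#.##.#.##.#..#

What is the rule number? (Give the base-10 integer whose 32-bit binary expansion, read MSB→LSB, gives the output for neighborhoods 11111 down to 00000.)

1121276613

  #####|.  b31=0 t=5,i=4
  ####.|#  b30=1 t=0,i=16
  ###.#|.  b29=0 t=0,i=17
  ###..|.  b28=0 t=2,i=8
  ##.##|.  b27=0 t=3,i=15
  ##.#.|.  b26=0 t=0,i=2
  ##..#|#  b25=1 t=1,i=7
  ##...|.  b24=0 t=0,i=7
  #.###|#  b23=1 t=6,i=9
  #.##.|#  b22=1 t=0,i=5
  #.#.#|.  b21=0 t=0,i=3
  #.#..|#  b20=1 t=0,i=19
  #..##|.  b19=0 t=2,i=4
  #..#.|#  b18=1 t=1,i=8
  #...#|.  b17=0 t=0,i=8
  #....|#  b16=1 t=0,i=21
  .####|.  b15=0 t=0,i=15
  .###.|#  b14=1 t=2,i=17
  .##.#|.  b13=0 t=0,i=1
  .##..|#  b12=1 t=0,i=6
  .#.##|.  b11=0 t=0,i=4
  .#.#.|.  b10=0 t=1,i=15
  .#..#|#  b9=1 t=1,i=17
  .#...|.  b8=0 t=0,i=11
  ..###|#  b7=1 t=0,i=14
  ..##.|#  b6=1 t=0,i=0
  ..#.#|.  b5=0 t=1,i=14
  ..#..|.  b4=0 t=0,i=10
  ...##|.  b3=0 t=0,i=13
  ...#.|#  b2=1 t=0,i=9
  ....#|.  b1=0 t=0,i=23
  .....|#  b0=1 t=0,i=22
  bits 01000010110101010101001011000101 = 1121276613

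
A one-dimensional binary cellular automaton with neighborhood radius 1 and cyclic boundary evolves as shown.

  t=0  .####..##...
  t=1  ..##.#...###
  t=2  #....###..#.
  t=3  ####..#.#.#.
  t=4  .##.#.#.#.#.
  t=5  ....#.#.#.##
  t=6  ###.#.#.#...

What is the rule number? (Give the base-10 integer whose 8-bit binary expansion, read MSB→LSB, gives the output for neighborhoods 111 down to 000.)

149

  [7] ### => #  t=0,i=2
  [6] ##. => .  t=0,i=4
  [5] #.# => .  t=1,i=4
  [4] #.. => #  t=0,i=5
  [3] .## => .  t=0,i=1
  [2] .#. => #  t=1,i=5
  [1] ..# => .  t=0,i=0
  [0] ... => #  t=0,i=10
  bits 10010101 = 149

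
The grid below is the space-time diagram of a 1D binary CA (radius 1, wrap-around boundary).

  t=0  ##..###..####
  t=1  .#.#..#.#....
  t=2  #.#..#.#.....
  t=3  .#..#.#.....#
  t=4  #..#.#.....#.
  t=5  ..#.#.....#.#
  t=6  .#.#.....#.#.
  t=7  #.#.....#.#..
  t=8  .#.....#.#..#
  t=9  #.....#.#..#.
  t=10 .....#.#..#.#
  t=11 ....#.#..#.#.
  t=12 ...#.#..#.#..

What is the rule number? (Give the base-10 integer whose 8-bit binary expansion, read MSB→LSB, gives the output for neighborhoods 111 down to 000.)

  ### -> .   bit 7 = 0  t=0,i=0
  ##. -> #   bit 6 = 1  t=0,i=1
  #.# -> #   bit 5 = 1  t=1,i=2
  #.. -> .   bit 4 = 0  t=0,i=2
  .## -> .   bit 3 = 0  t=0,i=4
  .#. -> .   bit 2 = 0  t=1,i=1
  ..# -> #   bit 1 = 1  t=0,i=3
  ... -> .   bit 0 = 0  t=1,i=10
  bits 01100010 = 98

98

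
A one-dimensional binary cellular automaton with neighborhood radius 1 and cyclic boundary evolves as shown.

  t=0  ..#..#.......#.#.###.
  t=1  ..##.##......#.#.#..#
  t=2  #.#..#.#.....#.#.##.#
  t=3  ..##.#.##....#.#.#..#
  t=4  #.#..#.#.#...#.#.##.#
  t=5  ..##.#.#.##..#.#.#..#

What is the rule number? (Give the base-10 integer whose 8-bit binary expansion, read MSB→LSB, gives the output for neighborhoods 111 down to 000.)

  [7] ### => .  t=0,i=18
  [6] ##. => .  t=0,i=19
  [5] #.# => .  t=0,i=14
  [4] #.. => #  t=0,i=3
  [3] .## => #  t=0,i=17
  [2] .#. => #  t=0,i=2
  [1] ..# => .  t=0,i=1
  [0] ... => .  t=0,i=0
  bits 00011100 = 28

28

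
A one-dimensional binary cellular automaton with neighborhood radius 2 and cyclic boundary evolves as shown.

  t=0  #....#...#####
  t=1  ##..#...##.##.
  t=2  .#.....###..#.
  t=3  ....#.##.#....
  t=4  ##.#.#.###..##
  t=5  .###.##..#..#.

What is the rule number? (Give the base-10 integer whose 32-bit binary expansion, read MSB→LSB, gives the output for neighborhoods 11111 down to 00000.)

3039836365

  ##### -> #   bit 31 = 1  t=0,i=11
  ####. -> .   bit 30 = 0  t=0,i=13
  ###.# -> #   bit 29 = 1  t=4,i=1
  ###.. -> #   bit 28 = 1  t=0,i=0
  ##.## -> .   bit 27 = 0  t=1,i=10
  ##.#. -> #   bit 26 = 1  t=3,i=8
  ##..# -> .   bit 25 = 0  t=1,i=2
  ##... -> #   bit 24 = 1  t=0,i=1
  #.### -> .   bit 23 = 0  t=4,i=7
  #.##. -> .   bit 22 = 0  t=1,i=0
  #.#.# -> #   bit 21 = 1  t=4,i=3
  #.#.. -> #   bit 20 = 1  t=3,i=9
  #..## -> .   bit 19 = 0  t=4,i=11
  #..#. -> .   bit 18 = 0  t=1,i=3
  #...# -> .   bit 17 = 0  t=0,i=7
  #.... -> .   bit 16 = 0  t=0,i=2
  .#### -> .   bit 15 = 0  t=0,i=10
  .###. -> .   bit 14 = 0  t=2,i=8
  .##.# -> #   bit 13 = 1  t=1,i=9
  .##.. -> #   bit 12 = 1  t=1,i=1
  .#.## -> #   bit 11 = 1  t=3,i=5
  .#.#. -> .   bit 10 = 0  t=4,i=4
  .#..# -> .   bit 9 = 0  t=2,i=13
  .#... -> .   bit 8 = 0  t=0,i=6
  ..### -> #   bit 7 = 1  t=0,i=9
  ..##. -> #   bit 6 = 1  t=1,i=8
  ..#.# -> .   bit 5 = 0  t=3,i=4
  ..#.. -> .   bit 4 = 0  t=0,i=5
  ...## -> #   bit 3 = 1  t=0,i=8
  ...#. -> #   bit 2 = 1  t=0,i=4
  ....# -> .   bit 1 = 0  t=0,i=3
  ..... -> #   bit 0 = 1  t=2,i=4
  bits 10110101001100000011100011001101 = 3039836365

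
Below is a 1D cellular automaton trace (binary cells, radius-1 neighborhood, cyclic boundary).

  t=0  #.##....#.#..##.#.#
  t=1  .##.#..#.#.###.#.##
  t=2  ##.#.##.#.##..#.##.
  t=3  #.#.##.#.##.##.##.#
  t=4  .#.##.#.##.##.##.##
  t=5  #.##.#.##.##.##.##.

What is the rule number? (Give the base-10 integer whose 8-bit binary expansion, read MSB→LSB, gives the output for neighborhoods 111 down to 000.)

  [7] ### => .  t=1,i=12
  [6] ##. => .  t=0,i=0
  [5] #.# => #  t=0,i=1
  [4] #.. => #  t=0,i=4
  [3] .## => #  t=0,i=2
  [2] .#. => .  t=0,i=8
  [1] ..# => #  t=0,i=7
  [0] ... => .  t=0,i=5
  bits 00111010 = 58

58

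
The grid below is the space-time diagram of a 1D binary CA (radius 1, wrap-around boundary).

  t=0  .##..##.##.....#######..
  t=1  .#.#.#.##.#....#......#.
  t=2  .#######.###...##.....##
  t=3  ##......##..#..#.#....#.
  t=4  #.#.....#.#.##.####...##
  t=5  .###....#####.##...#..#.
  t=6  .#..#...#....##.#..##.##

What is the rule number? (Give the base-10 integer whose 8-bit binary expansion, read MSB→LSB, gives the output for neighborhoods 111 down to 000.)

  ###|.  b7=0 t=0,i=16
  ##.|.  b6=0 t=0,i=2
  #.#|#  b5=1 t=0,i=7
  #..|#  b4=1 t=0,i=3
  .##|#  b3=1 t=0,i=1
  .#.|#  b2=1 t=1,i=1
  ..#|.  b1=0 t=0,i=0
  ...|.  b0=0 t=0,i=11
  bits 00111100 = 60

60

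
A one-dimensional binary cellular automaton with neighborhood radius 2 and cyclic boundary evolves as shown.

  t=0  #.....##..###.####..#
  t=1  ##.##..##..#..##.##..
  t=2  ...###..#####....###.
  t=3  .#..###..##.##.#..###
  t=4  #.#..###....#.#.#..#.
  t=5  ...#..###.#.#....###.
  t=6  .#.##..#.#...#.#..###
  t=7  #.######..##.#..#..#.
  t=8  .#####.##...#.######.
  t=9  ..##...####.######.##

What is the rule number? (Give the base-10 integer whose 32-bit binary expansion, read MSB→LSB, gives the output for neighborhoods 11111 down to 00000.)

  [31] ##### => #  t=2,i=10
  [30] ####. => .  t=0,i=16
  [29] ###.# => .  t=0,i=12
  [28] ###.. => #  t=0,i=17
  [27] ##.## => .  t=0,i=13
  [26] ##.#. => #  t=3,i=0
  [25] ##..# => #  t=0,i=8
  [24] ##... => #  t=0,i=1
  [23] #.### => #  t=0,i=14
  [22] #.##. => #  t=1,i=3
  [21] #.#.# => .  t=4,i=0
  [20] #.#.. => .  t=3,i=1
  [19] #..## => .  t=0,i=9
  [18] #..#. => #  t=1,i=10
  [17] #...# => #  t=6,i=11
  [16] #.... => .  t=0,i=2
  [15] .#### => #  t=0,i=15
  [14] .###. => #  t=0,i=11
  [13] .##.# => .  t=1,i=1
  [12] .##.. => #  t=0,i=0
  [11] .#.## => #  t=6,i=2
  [10] .#.#. => .  t=4,i=1
  [9] .#..# => #  t=1,i=12
  [8] .#... => #  t=5,i=13
  [7] ..### => .  t=0,i=10
  [6] ..##. => .  t=0,i=6
  [5] ..#.# => #  t=4,i=12
  [4] ..#.. => #  t=1,i=11
  [3] ...## => .  t=0,i=5
  [2] ...#. => .  t=4,i=11
  [1] ....# => #  t=0,i=4
  [0] ..... => #  t=0,i=3
  bits 10010111110001101101101100110011 = 2546391859

2546391859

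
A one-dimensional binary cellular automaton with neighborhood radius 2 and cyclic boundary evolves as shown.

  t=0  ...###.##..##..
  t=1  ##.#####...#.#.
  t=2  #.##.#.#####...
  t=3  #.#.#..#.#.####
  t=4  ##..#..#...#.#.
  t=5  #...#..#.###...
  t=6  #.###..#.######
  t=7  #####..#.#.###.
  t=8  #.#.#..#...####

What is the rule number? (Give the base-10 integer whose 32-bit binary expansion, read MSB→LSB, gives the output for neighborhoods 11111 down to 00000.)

  #####|#  b31=1 t=1,i=5
  ####.|.  b30=0 t=1,i=6
  ###.#|#  b29=1 t=0,i=5
  ###..|#  b28=1 t=1,i=7
  ##.##|#  b27=1 t=0,i=6
  ##.#.|#  b26=1 t=2,i=4
  ##..#|.  b25=0 t=0,i=9
  ##...|#  b24=1 t=0,i=13
  #.###|#  b23=1 t=1,i=3
  #.##.|#  b22=1 t=0,i=7
  #.#.#|.  b21=0 t=1,i=13
  #.#..|#  b20=1 t=3,i=4
  #..##|.  b19=0 t=0,i=10
  #..#.|.  b18=0 t=3,i=6
  #...#|#  b17=1 t=1,i=9
  #....|.  b16=0 t=0,i=14
  .####|.  b15=0 t=1,i=4
  .###.|#  b14=1 t=0,i=4
  .##.#|.  b13=0 t=1,i=1
  .##..|.  b12=0 t=0,i=8
  .#.##|.  b11=0 t=1,i=14
  .#.#.|.  b10=0 t=1,i=12
  .#..#|.  b9=0 t=3,i=5
  .#...|.  b8=0 t=4,i=8
  ..###|#  b7=1 t=0,i=3
  ..##.|#  b6=1 t=0,i=11
  ..#.#|#  b5=1 t=1,i=11
  ..#..|#  b4=1 t=4,i=4
  ...##|.  b3=0 t=0,i=2
  ...#.|#  b2=1 t=1,i=10
  ....#|#  b1=1 t=0,i=1
  .....|#  b0=1 t=0,i=0
  bits 10111101110100100100000011110111 = 3184673015

3184673015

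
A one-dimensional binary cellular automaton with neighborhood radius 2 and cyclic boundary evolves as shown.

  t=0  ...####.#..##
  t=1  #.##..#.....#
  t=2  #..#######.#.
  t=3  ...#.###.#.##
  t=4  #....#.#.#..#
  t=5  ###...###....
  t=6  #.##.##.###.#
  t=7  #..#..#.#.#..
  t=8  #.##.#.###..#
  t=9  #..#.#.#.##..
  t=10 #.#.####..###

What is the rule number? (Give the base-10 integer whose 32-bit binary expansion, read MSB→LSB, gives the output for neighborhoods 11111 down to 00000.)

3013948825

  #####|#  b31=1 t=2,i=5
  ####.|.  b30=0 t=0,i=5
  ###.#|#  b29=1 t=0,i=6
  ###..|#  b28=1 t=5,i=2
  ##.##|.  b27=0 t=1,i=1
  ##.#.|.  b26=0 t=0,i=7
  ##..#|#  b25=1 t=1,i=4
  ##...|#  b24=1 t=0,i=0
  #.###|#  b23=1 t=3,i=5
  #.##.|.  b22=0 t=1,i=2
  #.#.#|#  b21=1 t=2,i=11
  #.#..|.  b20=0 t=0,i=8
  #..##|.  b19=0 t=0,i=10
  #..#.|#  b18=1 t=1,i=5
  #...#|.  b17=0 t=0,i=1
  #....|#  b16=1 t=1,i=8
  .####|.  b15=0 t=0,i=4
  .###.|.  b14=0 t=3,i=6
  .##.#|#  b13=1 t=1,i=0
  .##..|#  b12=1 t=0,i=12
  .#.##|.  b11=0 t=3,i=4
  .#.#.|#  b10=1 t=2,i=12
  .#..#|.  b9=0 t=0,i=9
  .#...|#  b8=1 t=1,i=7
  ..###|#  b7=1 t=0,i=3
  ..##.|.  b6=0 t=0,i=11
  ..#.#|.  b5=0 t=3,i=3
  ..#..|#  b4=1 t=1,i=6
  ...##|#  b3=1 t=0,i=2
  ...#.|.  b2=0 t=3,i=2
  ....#|.  b1=0 t=1,i=10
  .....|#  b0=1 t=1,i=9
  bits 10110011101001010011010110011001 = 3013948825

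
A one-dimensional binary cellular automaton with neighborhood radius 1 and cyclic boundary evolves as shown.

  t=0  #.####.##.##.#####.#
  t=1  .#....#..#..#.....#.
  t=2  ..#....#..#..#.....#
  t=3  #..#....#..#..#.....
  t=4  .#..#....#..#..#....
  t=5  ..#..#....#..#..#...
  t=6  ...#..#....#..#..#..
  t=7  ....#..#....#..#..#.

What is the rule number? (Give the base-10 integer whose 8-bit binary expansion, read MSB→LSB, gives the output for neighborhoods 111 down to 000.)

48

  ### -> .   bit 7 = 0  t=0,i=3
  ##. -> .   bit 6 = 0  t=0,i=0
  #.# -> #   bit 5 = 1  t=0,i=1
  #.. -> #   bit 4 = 1  t=1,i=2
  .## -> .   bit 3 = 0  t=0,i=2
  .#. -> .   bit 2 = 0  t=1,i=1
  ..# -> .   bit 1 = 0  t=1,i=0
  ... -> .   bit 0 = 0  t=1,i=3
  bits 00110000 = 48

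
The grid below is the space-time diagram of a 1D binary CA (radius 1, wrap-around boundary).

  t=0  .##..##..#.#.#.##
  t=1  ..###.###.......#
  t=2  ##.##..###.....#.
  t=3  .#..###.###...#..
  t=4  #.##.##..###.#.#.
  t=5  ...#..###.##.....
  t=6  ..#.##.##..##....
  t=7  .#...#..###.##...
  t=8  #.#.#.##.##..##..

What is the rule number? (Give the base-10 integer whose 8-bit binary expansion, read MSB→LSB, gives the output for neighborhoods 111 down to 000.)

210

  ###|#  b7=1 t=1,i=3
  ##.|#  b6=1 t=0,i=2
  #.#|.  b5=0 t=0,i=0
  #..|#  b4=1 t=0,i=3
  .##|.  b3=0 t=0,i=1
  .#.|.  b2=0 t=0,i=9
  ..#|#  b1=1 t=0,i=4
  ...|.  b0=0 t=1,i=10
  bits 11010010 = 210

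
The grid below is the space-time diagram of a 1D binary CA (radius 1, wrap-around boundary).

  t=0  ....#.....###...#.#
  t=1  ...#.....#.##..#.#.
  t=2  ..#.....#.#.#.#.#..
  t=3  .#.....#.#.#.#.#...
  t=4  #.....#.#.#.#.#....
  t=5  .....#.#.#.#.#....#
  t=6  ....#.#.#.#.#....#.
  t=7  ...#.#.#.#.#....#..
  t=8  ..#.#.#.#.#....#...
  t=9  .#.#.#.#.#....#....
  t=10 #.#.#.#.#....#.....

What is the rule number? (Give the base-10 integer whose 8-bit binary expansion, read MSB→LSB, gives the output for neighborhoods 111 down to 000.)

226

  ###|#  b7=1 t=0,i=11
  ##.|#  b6=1 t=0,i=12
  #.#|#  b5=1 t=0,i=17
  #..|.  b4=0 t=0,i=0
  .##|.  b3=0 t=0,i=10
  .#.|.  b2=0 t=0,i=4
  ..#|#  b1=1 t=0,i=3
  ...|.  b0=0 t=0,i=1
  bits 11100010 = 226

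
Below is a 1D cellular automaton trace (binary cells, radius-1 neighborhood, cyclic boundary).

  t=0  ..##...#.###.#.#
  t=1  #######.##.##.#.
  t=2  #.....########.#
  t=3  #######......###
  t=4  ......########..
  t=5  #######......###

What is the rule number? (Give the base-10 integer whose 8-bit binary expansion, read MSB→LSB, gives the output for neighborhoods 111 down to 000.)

  ### -> .   bit 7 = 0  t=0,i=10
  ##. -> #   bit 6 = 1  t=0,i=3
  #.# -> #   bit 5 = 1  t=0,i=8
  #.. -> #   bit 4 = 1  t=0,i=0
  .## -> #   bit 3 = 1  t=0,i=2
  .#. -> .   bit 2 = 0  t=0,i=7
  ..# -> #   bit 1 = 1  t=0,i=1
  ... -> #   bit 0 = 1  t=0,i=5
  bits 01111011 = 123

123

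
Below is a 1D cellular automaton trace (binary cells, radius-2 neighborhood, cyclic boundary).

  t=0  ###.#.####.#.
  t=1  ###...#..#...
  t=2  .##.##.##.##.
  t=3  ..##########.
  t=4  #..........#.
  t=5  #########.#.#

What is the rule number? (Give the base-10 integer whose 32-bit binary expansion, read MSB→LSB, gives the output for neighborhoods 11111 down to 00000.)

  ##### -> .   bit 31 = 0  t=3,i=4
  ####. -> .   bit 30 = 0  t=0,i=8
  ###.# -> #   bit 29 = 1  t=0,i=2
  ###.. -> #   bit 28 = 1  t=1,i=2
  ##.## -> #   bit 27 = 1  t=2,i=3
  ##.#. -> .   bit 26 = 0  t=0,i=3
  ##..# -> .   bit 25 = 0  t=2,i=12
  ##... -> .   bit 24 = 0  t=1,i=3
  #.### -> #   bit 23 = 1  t=0,i=0
  #.##. -> #   bit 22 = 1  t=2,i=4
  #.#.# -> .   bit 21 = 0  t=0,i=4
  #.#.. -> #   bit 20 = 1  t=4,i=0
  #..## -> .   bit 19 = 0  t=2,i=0
  #..#. -> #   bit 18 = 1  t=1,i=8
  #...# -> #   bit 17 = 1  t=1,i=4
  #.... -> #   bit 16 = 1  t=4,i=2
  .#### -> .   bit 15 = 0  t=0,i=7
  .###. -> #   bit 14 = 1  t=0,i=1
  .##.# -> #   bit 13 = 1  t=2,i=2
  .##.. -> #   bit 12 = 1  t=2,i=11
  .#.## -> .   bit 11 = 0  t=0,i=5
  .#.#. -> #   bit 10 = 1  t=4,i=12
  .#..# -> #   bit 9 = 1  t=1,i=7
  .#... -> #   bit 8 = 1  t=1,i=10
  ..### -> .   bit 7 = 0  t=1,i=0
  ..##. -> .   bit 6 = 0  t=2,i=1
  ..#.# -> .   bit 5 = 0  t=4,i=11
  ..#.. -> .   bit 4 = 0  t=1,i=6
  ...## -> .   bit 3 = 0  t=1,i=12
  ...#. -> #   bit 2 = 1  t=1,i=5
  ....# -> .   bit 1 = 0  t=4,i=9
  ..... -> #   bit 0 = 1  t=4,i=3
  bits 00111000110101110111011100000101 = 953644805

953644805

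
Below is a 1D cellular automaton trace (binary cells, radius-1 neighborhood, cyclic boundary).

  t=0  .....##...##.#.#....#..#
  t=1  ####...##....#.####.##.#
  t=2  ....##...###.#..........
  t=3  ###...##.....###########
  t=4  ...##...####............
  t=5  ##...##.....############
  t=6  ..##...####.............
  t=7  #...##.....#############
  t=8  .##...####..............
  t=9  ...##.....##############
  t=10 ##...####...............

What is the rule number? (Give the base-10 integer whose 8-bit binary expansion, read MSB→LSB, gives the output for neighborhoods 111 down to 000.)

  nb ###: next=.  (t=1,i=0, bit7=0)
  nb ##.: next=.  (t=0,i=6, bit6=0)
  nb #.#: next=.  (t=0,i=12, bit5=0)
  nb #..: next=#  (t=0,i=0, bit4=1)
  nb .##: next=.  (t=0,i=5, bit3=0)
  nb .#.: next=#  (t=0,i=13, bit2=1)
  nb ..#: next=.  (t=0,i=4, bit1=0)
  nb ...: next=#  (t=0,i=1, bit0=1)
  bits 00010101 = 21

21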